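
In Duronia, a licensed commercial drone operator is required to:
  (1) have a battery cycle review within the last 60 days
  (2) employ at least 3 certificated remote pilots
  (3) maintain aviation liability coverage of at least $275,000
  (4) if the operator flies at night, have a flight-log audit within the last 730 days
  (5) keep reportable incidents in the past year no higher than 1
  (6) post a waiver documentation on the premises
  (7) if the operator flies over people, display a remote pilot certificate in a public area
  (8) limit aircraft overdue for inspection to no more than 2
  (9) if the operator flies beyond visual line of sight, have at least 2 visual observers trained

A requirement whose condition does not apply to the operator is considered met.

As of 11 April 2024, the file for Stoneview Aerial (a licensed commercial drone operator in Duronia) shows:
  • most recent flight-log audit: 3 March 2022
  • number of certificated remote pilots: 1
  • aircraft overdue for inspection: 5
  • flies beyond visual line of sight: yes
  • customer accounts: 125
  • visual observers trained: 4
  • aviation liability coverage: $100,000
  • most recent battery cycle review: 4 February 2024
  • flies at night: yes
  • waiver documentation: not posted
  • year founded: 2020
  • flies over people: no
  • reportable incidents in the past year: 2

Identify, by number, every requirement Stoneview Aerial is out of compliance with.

1. battery cycle review 67 days ago vs limit 60 → not met
2. certificated remote pilots 1 < 3 → not met
3. aviation liability coverage $100,000 < $275,000 → not met
4. condition 'flies at night' holds; flight-log audit 770 days ago vs limit 730 → not met
5. reportable incidents in the past year 2 > 1 → not met
6. waiver documentation absent → not met
7. condition 'flies over people' does not hold → requirement n/a → met
8. aircraft overdue for inspection 5 > 2 → not met
9. condition 'flies beyond visual line of sight' holds; visual observers trained 4 ≥ 2 → met
Not met: 1, 2, 3, 4, 5, 6, 8

1, 2, 3, 4, 5, 6, 8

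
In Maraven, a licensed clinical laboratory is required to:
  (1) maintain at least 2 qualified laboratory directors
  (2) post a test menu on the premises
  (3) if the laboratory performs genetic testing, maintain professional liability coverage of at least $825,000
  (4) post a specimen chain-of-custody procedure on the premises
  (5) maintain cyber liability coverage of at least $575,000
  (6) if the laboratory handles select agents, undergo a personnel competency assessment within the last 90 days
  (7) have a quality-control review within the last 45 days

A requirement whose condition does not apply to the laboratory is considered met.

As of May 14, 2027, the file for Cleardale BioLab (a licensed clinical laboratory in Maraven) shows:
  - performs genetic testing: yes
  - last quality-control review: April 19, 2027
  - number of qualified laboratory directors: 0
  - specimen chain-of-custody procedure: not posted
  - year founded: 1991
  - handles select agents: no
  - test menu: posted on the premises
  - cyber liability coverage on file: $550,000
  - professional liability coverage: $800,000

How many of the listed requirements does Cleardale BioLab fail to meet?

4

1. qualified laboratory directors 0 < 2 → not met
2. test menu present → met
3. condition 'performs genetic testing' holds; professional liability coverage $800,000 < $825,000 → not met
4. specimen chain-of-custody procedure absent → not met
5. cyber liability coverage $550,000 < $575,000 → not met
6. condition 'handles select agents' does not hold → requirement n/a → met
7. quality-control review 25 days ago vs limit 45 → met
Not met: 4 of 7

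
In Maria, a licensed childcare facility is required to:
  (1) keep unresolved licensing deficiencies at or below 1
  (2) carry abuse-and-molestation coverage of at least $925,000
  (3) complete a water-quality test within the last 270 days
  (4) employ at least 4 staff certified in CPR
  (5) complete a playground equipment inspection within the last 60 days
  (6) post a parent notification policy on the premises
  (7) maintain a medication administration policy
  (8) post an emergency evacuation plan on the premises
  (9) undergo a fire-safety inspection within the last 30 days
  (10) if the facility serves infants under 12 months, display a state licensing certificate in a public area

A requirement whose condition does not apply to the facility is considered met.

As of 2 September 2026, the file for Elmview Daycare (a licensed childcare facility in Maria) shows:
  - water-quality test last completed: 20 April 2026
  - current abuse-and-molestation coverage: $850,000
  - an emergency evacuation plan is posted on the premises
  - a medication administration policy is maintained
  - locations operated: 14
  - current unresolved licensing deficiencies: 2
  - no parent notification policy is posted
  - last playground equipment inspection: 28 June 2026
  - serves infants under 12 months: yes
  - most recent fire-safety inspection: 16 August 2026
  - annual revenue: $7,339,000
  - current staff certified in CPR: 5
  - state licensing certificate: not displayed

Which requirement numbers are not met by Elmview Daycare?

1. unresolved licensing deficiencies 2 > 1 → not met
2. abuse-and-molestation coverage $850,000 < $925,000 → not met
3. water-quality test 135 days ago vs limit 270 → met
4. staff certified in CPR 5 ≥ 4 → met
5. playground equipment inspection 66 days ago vs limit 60 → not met
6. parent notification policy absent → not met
7. medication administration policy present → met
8. emergency evacuation plan present → met
9. fire-safety inspection 17 days ago vs limit 30 → met
10. condition 'serves infants under 12 months' holds; state licensing certificate absent → not met
Not met: 1, 2, 5, 6, 10

1, 2, 5, 6, 10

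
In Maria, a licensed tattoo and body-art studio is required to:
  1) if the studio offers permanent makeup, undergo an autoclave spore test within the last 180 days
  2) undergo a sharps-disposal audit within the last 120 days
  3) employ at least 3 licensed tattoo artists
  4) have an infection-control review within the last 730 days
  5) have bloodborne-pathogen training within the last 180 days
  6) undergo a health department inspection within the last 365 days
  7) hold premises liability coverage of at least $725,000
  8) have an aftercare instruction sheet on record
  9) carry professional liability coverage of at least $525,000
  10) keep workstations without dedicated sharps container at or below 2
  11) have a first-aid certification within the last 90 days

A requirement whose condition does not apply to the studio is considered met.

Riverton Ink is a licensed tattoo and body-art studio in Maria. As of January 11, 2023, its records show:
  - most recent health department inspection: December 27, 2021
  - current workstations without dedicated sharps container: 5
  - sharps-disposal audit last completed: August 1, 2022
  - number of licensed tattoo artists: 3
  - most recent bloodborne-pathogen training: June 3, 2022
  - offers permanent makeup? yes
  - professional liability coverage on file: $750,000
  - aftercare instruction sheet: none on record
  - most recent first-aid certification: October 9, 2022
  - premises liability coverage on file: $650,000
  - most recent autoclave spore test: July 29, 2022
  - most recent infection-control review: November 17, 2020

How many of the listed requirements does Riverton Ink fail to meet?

1. condition 'offers permanent makeup' holds; autoclave spore test 166 days ago vs limit 180 → met
2. sharps-disposal audit 163 days ago vs limit 120 → not met
3. licensed tattoo artists 3 ≥ 3 → met
4. infection-control review 785 days ago vs limit 730 → not met
5. bloodborne-pathogen training 222 days ago vs limit 180 → not met
6. health department inspection 380 days ago vs limit 365 → not met
7. premises liability coverage $650,000 < $725,000 → not met
8. aftercare instruction sheet absent → not met
9. professional liability coverage $750,000 ≥ $525,000 → met
10. workstations without dedicated sharps container 5 > 2 → not met
11. first-aid certification 94 days ago vs limit 90 → not met
Not met: 8 of 11

8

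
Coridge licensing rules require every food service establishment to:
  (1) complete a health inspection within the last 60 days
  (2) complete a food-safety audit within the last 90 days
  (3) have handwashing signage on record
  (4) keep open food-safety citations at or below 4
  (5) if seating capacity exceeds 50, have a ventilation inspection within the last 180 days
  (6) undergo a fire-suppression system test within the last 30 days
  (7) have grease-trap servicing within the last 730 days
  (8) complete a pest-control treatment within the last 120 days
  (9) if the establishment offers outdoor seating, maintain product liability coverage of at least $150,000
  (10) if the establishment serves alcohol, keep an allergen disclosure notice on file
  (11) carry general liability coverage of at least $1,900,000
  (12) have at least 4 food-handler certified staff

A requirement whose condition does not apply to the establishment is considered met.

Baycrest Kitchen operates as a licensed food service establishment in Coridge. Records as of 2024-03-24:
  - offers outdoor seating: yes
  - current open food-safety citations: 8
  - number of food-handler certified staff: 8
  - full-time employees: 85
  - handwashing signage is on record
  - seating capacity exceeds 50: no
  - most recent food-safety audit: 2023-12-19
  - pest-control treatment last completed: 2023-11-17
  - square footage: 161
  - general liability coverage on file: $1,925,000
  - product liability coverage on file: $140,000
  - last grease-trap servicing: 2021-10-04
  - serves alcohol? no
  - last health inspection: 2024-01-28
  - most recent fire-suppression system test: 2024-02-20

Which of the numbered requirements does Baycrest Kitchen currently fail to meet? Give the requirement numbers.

2, 4, 6, 7, 8, 9

1. health inspection 56 days ago vs limit 60 → met
2. food-safety audit 96 days ago vs limit 90 → not met
3. handwashing signage present → met
4. open food-safety citations 8 > 4 → not met
5. condition 'seating capacity exceeds 50' does not hold → requirement n/a → met
6. fire-suppression system test 33 days ago vs limit 30 → not met
7. grease-trap servicing 902 days ago vs limit 730 → not met
8. pest-control treatment 128 days ago vs limit 120 → not met
9. condition 'offers outdoor seating' holds; product liability coverage $140,000 < $150,000 → not met
10. condition 'serves alcohol' does not hold → requirement n/a → met
11. general liability coverage $1,925,000 ≥ $1,900,000 → met
12. food-handler certified staff 8 ≥ 4 → met
Not met: 2, 4, 6, 7, 8, 9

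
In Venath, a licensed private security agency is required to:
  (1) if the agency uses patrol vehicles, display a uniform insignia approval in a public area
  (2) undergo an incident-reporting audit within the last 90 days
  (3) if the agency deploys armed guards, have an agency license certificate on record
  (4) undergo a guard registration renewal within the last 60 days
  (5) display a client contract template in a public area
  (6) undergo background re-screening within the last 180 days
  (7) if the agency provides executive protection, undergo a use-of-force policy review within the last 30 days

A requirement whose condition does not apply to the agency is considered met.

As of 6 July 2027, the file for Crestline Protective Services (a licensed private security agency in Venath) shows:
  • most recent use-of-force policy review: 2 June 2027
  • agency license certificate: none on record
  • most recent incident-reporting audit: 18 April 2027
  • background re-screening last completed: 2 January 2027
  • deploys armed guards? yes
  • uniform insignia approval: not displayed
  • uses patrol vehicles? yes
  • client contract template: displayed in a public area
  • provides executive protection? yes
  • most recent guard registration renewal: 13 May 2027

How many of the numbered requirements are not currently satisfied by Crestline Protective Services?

4

1. condition 'uses patrol vehicles' holds; uniform insignia approval absent → not met
2. incident-reporting audit 79 days ago vs limit 90 → met
3. condition 'deploys armed guards' holds; agency license certificate absent → not met
4. guard registration renewal 54 days ago vs limit 60 → met
5. client contract template present → met
6. background re-screening 185 days ago vs limit 180 → not met
7. condition 'provides executive protection' holds; use-of-force policy review 34 days ago vs limit 30 → not met
Not met: 4 of 7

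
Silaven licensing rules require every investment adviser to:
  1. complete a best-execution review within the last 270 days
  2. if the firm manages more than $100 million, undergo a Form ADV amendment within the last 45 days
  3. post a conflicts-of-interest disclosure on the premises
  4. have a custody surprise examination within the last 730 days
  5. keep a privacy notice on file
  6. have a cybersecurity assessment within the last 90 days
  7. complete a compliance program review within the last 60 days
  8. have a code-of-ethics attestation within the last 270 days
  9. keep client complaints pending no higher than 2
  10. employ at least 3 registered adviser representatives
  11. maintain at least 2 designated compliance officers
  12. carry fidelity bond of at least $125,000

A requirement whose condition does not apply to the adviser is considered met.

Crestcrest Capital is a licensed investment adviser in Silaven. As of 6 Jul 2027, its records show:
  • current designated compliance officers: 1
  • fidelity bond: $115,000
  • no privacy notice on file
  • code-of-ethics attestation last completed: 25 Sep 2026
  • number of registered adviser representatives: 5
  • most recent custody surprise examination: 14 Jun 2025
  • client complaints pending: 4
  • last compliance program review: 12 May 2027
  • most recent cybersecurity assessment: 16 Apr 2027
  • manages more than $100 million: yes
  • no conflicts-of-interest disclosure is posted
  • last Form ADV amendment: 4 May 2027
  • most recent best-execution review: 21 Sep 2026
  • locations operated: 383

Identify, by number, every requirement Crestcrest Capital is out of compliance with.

1. best-execution review 288 days ago vs limit 270 → not met
2. condition 'manages more than $100 million' holds; Form ADV amendment 63 days ago vs limit 45 → not met
3. conflicts-of-interest disclosure absent → not met
4. custody surprise examination 752 days ago vs limit 730 → not met
5. privacy notice absent → not met
6. cybersecurity assessment 81 days ago vs limit 90 → met
7. compliance program review 55 days ago vs limit 60 → met
8. code-of-ethics attestation 284 days ago vs limit 270 → not met
9. client complaints pending 4 > 2 → not met
10. registered adviser representatives 5 ≥ 3 → met
11. designated compliance officers 1 < 2 → not met
12. fidelity bond $115,000 < $125,000 → not met
Not met: 1, 2, 3, 4, 5, 8, 9, 11, 12

1, 2, 3, 4, 5, 8, 9, 11, 12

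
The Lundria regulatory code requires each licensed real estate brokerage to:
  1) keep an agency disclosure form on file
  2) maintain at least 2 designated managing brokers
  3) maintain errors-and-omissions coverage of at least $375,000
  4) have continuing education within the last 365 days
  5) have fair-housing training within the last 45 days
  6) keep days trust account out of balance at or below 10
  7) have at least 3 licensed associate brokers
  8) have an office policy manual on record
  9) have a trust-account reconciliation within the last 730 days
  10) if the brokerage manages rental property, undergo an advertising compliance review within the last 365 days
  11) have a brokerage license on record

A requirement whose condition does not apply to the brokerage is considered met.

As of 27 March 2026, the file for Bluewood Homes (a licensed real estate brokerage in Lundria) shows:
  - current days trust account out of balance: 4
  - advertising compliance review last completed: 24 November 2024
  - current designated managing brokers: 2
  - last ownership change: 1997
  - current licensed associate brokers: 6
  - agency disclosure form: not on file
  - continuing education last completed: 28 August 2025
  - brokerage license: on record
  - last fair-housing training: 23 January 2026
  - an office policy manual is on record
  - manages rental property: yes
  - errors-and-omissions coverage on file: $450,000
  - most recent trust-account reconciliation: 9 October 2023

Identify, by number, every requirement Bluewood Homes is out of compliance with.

1, 5, 9, 10

1. agency disclosure form absent → not met
2. designated managing brokers 2 ≥ 2 → met
3. errors-and-omissions coverage $450,000 ≥ $375,000 → met
4. continuing education 211 days ago vs limit 365 → met
5. fair-housing training 63 days ago vs limit 45 → not met
6. days trust account out of balance 4 ≤ 10 → met
7. licensed associate brokers 6 ≥ 3 → met
8. office policy manual present → met
9. trust-account reconciliation 900 days ago vs limit 730 → not met
10. condition 'manages rental property' holds; advertising compliance review 488 days ago vs limit 365 → not met
11. brokerage license present → met
Not met: 1, 5, 9, 10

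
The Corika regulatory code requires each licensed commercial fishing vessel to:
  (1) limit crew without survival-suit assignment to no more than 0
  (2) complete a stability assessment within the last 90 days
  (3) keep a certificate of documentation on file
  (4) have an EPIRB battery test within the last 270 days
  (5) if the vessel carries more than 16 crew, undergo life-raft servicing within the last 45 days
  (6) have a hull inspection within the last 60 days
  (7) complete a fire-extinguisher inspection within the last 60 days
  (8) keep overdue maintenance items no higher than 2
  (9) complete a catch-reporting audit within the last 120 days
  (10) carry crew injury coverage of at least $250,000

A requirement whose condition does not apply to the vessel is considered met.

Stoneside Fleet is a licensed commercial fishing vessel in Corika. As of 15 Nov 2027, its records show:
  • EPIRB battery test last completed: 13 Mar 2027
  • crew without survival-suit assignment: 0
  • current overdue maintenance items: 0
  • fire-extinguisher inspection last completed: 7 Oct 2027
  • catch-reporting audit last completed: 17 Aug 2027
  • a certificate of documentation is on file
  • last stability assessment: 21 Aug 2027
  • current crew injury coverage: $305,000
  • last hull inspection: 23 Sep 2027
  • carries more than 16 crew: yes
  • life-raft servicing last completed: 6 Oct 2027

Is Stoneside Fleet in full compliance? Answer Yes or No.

1. crew without survival-suit assignment 0 ≤ 0 → met
2. stability assessment 86 days ago vs limit 90 → met
3. certificate of documentation present → met
4. EPIRB battery test 247 days ago vs limit 270 → met
5. condition 'carries more than 16 crew' holds; life-raft servicing 40 days ago vs limit 45 → met
6. hull inspection 53 days ago vs limit 60 → met
7. fire-extinguisher inspection 39 days ago vs limit 60 → met
8. overdue maintenance items 0 ≤ 2 → met
9. catch-reporting audit 90 days ago vs limit 120 → met
10. crew injury coverage $305,000 ≥ $250,000 → met
All met.

Yes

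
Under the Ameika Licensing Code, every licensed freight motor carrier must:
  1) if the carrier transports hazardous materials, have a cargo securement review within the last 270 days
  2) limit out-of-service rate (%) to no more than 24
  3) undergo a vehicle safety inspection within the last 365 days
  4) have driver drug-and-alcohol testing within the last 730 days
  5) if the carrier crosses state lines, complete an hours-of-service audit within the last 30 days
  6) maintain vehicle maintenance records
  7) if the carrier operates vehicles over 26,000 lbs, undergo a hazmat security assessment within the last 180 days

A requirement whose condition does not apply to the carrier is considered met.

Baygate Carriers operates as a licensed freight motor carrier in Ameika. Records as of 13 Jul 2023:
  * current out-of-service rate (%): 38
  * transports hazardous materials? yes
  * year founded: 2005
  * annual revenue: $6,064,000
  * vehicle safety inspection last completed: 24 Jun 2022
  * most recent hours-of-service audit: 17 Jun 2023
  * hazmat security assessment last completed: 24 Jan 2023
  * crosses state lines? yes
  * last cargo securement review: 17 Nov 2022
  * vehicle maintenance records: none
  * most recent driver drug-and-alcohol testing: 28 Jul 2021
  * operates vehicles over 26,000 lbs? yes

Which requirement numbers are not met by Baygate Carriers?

2, 3, 6

1. condition 'transports hazardous materials' holds; cargo securement review 238 days ago vs limit 270 → met
2. out-of-service rate (%) 38 > 24 → not met
3. vehicle safety inspection 384 days ago vs limit 365 → not met
4. driver drug-and-alcohol testing 715 days ago vs limit 730 → met
5. condition 'crosses state lines' holds; hours-of-service audit 26 days ago vs limit 30 → met
6. vehicle maintenance records absent → not met
7. condition 'operates vehicles over 26,000 lbs' holds; hazmat security assessment 170 days ago vs limit 180 → met
Not met: 2, 3, 6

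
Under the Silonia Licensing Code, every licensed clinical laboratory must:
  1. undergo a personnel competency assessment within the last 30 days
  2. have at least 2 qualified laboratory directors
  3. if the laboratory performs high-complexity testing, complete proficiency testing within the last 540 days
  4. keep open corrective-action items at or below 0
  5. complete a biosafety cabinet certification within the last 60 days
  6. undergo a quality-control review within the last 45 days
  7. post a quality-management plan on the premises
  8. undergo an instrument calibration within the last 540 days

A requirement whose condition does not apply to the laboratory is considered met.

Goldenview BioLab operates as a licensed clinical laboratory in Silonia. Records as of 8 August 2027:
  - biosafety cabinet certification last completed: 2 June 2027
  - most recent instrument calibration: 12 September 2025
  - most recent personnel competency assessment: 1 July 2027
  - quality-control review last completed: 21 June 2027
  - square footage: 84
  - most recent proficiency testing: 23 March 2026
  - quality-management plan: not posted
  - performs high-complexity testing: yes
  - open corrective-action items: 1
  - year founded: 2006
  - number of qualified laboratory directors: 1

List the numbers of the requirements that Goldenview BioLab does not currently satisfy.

1. personnel competency assessment 38 days ago vs limit 30 → not met
2. qualified laboratory directors 1 < 2 → not met
3. condition 'performs high-complexity testing' holds; proficiency testing 503 days ago vs limit 540 → met
4. open corrective-action items 1 > 0 → not met
5. biosafety cabinet certification 67 days ago vs limit 60 → not met
6. quality-control review 48 days ago vs limit 45 → not met
7. quality-management plan absent → not met
8. instrument calibration 695 days ago vs limit 540 → not met
Not met: 1, 2, 4, 5, 6, 7, 8

1, 2, 4, 5, 6, 7, 8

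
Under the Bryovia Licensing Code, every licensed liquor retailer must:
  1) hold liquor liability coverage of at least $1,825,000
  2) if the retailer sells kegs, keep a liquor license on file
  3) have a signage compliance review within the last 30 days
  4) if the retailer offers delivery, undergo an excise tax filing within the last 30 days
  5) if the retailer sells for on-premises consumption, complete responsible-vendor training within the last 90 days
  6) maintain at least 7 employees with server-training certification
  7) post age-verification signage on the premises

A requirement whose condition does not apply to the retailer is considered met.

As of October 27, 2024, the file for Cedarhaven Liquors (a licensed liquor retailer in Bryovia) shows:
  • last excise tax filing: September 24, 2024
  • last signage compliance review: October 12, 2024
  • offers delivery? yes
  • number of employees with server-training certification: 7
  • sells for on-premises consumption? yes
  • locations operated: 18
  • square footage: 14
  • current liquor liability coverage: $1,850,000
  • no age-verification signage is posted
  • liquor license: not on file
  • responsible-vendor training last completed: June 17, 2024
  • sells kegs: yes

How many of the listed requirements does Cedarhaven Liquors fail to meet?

1. liquor liability coverage $1,850,000 ≥ $1,825,000 → met
2. condition 'sells kegs' holds; liquor license absent → not met
3. signage compliance review 15 days ago vs limit 30 → met
4. condition 'offers delivery' holds; excise tax filing 33 days ago vs limit 30 → not met
5. condition 'sells for on-premises consumption' holds; responsible-vendor training 132 days ago vs limit 90 → not met
6. employees with server-training certification 7 ≥ 7 → met
7. age-verification signage absent → not met
Not met: 4 of 7

4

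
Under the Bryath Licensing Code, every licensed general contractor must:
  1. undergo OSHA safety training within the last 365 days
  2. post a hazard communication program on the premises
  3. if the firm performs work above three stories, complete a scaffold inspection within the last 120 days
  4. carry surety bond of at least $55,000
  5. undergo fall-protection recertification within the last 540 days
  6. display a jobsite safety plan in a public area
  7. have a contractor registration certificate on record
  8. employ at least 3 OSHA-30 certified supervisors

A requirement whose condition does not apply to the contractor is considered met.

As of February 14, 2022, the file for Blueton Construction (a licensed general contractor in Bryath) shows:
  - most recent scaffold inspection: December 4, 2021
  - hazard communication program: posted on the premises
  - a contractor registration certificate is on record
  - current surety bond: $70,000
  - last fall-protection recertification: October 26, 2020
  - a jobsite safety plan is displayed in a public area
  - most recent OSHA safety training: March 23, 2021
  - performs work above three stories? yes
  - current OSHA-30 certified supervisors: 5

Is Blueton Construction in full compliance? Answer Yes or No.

1. OSHA safety training 328 days ago vs limit 365 → met
2. hazard communication program present → met
3. condition 'performs work above three stories' holds; scaffold inspection 72 days ago vs limit 120 → met
4. surety bond $70,000 ≥ $55,000 → met
5. fall-protection recertification 476 days ago vs limit 540 → met
6. jobsite safety plan present → met
7. contractor registration certificate present → met
8. OSHA-30 certified supervisors 5 ≥ 3 → met
All met.

Yes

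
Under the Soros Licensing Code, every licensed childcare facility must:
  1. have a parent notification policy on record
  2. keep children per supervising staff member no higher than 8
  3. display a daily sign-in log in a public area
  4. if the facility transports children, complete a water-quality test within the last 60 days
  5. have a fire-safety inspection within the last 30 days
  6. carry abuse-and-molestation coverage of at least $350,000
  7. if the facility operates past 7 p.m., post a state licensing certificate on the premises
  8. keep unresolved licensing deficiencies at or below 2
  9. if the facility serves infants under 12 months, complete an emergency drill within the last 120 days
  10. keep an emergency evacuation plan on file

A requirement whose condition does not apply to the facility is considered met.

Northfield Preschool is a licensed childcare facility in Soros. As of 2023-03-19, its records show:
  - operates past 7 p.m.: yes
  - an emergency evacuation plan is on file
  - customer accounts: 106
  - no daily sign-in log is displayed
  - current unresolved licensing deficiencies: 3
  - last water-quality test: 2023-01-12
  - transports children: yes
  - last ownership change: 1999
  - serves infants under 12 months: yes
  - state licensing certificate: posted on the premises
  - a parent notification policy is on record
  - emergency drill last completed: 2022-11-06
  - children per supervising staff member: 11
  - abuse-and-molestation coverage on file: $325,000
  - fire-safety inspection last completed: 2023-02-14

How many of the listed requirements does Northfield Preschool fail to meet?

7

1. parent notification policy present → met
2. children per supervising staff member 11 > 8 → not met
3. daily sign-in log absent → not met
4. condition 'transports children' holds; water-quality test 66 days ago vs limit 60 → not met
5. fire-safety inspection 33 days ago vs limit 30 → not met
6. abuse-and-molestation coverage $325,000 < $350,000 → not met
7. condition 'operates past 7 p.m.' holds; state licensing certificate present → met
8. unresolved licensing deficiencies 3 > 2 → not met
9. condition 'serves infants under 12 months' holds; emergency drill 133 days ago vs limit 120 → not met
10. emergency evacuation plan present → met
Not met: 7 of 10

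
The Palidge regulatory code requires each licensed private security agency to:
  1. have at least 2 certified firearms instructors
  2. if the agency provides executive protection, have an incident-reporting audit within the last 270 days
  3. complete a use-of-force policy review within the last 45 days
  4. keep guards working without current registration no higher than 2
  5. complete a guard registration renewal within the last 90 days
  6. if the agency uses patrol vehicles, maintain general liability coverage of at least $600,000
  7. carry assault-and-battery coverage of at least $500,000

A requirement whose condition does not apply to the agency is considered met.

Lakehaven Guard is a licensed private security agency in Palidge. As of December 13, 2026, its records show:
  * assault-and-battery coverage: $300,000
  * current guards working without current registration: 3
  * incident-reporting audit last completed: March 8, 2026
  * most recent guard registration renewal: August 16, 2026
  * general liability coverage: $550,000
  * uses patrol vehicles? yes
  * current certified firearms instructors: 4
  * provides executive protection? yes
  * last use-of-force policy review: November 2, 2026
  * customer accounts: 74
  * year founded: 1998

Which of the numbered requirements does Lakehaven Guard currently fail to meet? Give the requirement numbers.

1. certified firearms instructors 4 ≥ 2 → met
2. condition 'provides executive protection' holds; incident-reporting audit 280 days ago vs limit 270 → not met
3. use-of-force policy review 41 days ago vs limit 45 → met
4. guards working without current registration 3 > 2 → not met
5. guard registration renewal 119 days ago vs limit 90 → not met
6. condition 'uses patrol vehicles' holds; general liability coverage $550,000 < $600,000 → not met
7. assault-and-battery coverage $300,000 < $500,000 → not met
Not met: 2, 4, 5, 6, 7

2, 4, 5, 6, 7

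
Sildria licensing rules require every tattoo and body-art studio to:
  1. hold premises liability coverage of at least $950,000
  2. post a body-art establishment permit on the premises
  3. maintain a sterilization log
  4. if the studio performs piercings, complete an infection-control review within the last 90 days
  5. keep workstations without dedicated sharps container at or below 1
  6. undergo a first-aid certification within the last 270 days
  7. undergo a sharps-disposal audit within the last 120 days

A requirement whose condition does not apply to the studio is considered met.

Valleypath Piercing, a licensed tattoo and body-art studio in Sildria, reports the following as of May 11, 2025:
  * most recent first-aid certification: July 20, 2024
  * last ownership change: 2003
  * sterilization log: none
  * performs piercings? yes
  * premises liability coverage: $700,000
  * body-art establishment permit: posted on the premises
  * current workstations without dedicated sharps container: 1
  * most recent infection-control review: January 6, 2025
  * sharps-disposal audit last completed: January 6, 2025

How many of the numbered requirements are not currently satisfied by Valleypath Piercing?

5

1. premises liability coverage $700,000 < $950,000 → not met
2. body-art establishment permit present → met
3. sterilization log absent → not met
4. condition 'performs piercings' holds; infection-control review 125 days ago vs limit 90 → not met
5. workstations without dedicated sharps container 1 ≤ 1 → met
6. first-aid certification 295 days ago vs limit 270 → not met
7. sharps-disposal audit 125 days ago vs limit 120 → not met
Not met: 5 of 7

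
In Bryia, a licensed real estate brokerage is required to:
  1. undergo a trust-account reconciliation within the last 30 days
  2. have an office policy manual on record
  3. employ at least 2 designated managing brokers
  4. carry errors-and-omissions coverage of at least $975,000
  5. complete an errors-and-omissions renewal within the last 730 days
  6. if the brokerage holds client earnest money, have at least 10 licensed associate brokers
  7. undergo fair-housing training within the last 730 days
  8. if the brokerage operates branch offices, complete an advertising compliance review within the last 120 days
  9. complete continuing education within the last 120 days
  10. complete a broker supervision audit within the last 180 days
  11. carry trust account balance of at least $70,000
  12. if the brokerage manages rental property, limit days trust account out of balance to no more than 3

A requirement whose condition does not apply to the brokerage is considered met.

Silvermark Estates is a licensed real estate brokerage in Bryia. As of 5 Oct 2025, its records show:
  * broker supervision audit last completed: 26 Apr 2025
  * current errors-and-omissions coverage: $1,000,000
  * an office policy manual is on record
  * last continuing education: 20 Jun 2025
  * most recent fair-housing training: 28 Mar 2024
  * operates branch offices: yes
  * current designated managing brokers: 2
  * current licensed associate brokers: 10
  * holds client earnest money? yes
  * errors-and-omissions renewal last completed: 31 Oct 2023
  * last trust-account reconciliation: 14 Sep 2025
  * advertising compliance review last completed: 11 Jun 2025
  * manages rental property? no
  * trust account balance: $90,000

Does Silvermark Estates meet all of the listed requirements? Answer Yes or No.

Yes

1. trust-account reconciliation 21 days ago vs limit 30 → met
2. office policy manual present → met
3. designated managing brokers 2 ≥ 2 → met
4. errors-and-omissions coverage $1,000,000 ≥ $975,000 → met
5. errors-and-omissions renewal 705 days ago vs limit 730 → met
6. condition 'holds client earnest money' holds; licensed associate brokers 10 ≥ 10 → met
7. fair-housing training 556 days ago vs limit 730 → met
8. condition 'operates branch offices' holds; advertising compliance review 116 days ago vs limit 120 → met
9. continuing education 107 days ago vs limit 120 → met
10. broker supervision audit 162 days ago vs limit 180 → met
11. trust account balance $90,000 ≥ $70,000 → met
12. condition 'manages rental property' does not hold → requirement n/a → met
All met.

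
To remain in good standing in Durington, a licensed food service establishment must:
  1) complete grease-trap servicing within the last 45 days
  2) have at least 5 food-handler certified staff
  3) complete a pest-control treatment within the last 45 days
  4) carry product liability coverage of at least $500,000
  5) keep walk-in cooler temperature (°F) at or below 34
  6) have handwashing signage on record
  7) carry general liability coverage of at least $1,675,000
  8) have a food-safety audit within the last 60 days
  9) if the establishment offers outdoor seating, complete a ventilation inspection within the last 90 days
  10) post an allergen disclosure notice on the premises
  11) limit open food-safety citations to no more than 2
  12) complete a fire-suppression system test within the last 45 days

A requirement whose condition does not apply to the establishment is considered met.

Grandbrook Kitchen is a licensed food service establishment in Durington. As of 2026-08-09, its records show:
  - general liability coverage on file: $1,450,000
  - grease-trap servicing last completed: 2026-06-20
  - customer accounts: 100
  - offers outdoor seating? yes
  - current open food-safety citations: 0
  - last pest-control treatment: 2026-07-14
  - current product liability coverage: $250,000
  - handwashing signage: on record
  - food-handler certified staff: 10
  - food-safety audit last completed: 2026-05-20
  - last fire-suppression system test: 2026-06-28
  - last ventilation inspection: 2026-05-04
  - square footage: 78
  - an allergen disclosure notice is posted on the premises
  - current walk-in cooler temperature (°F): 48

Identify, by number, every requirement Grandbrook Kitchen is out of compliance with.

1, 4, 5, 7, 8, 9

1. grease-trap servicing 50 days ago vs limit 45 → not met
2. food-handler certified staff 10 ≥ 5 → met
3. pest-control treatment 26 days ago vs limit 45 → met
4. product liability coverage $250,000 < $500,000 → not met
5. walk-in cooler temperature (°F) 48 > 34 → not met
6. handwashing signage present → met
7. general liability coverage $1,450,000 < $1,675,000 → not met
8. food-safety audit 81 days ago vs limit 60 → not met
9. condition 'offers outdoor seating' holds; ventilation inspection 97 days ago vs limit 90 → not met
10. allergen disclosure notice present → met
11. open food-safety citations 0 ≤ 2 → met
12. fire-suppression system test 42 days ago vs limit 45 → met
Not met: 1, 4, 5, 7, 8, 9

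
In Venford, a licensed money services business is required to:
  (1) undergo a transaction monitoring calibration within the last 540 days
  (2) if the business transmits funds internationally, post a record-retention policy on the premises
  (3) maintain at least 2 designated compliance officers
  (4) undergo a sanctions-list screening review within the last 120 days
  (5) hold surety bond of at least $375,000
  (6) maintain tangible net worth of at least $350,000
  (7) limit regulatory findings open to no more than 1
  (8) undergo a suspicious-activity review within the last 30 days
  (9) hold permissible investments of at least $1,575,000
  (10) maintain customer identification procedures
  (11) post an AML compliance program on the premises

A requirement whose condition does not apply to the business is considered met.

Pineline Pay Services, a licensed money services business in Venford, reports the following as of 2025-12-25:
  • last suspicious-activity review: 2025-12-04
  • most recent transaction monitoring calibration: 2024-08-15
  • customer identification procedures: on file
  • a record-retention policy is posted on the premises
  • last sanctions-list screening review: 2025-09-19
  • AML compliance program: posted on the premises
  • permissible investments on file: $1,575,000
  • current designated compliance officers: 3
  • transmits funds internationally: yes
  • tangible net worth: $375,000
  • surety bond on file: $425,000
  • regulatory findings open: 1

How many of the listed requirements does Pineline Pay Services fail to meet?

0

1. transaction monitoring calibration 497 days ago vs limit 540 → met
2. condition 'transmits funds internationally' holds; record-retention policy present → met
3. designated compliance officers 3 ≥ 2 → met
4. sanctions-list screening review 97 days ago vs limit 120 → met
5. surety bond $425,000 ≥ $375,000 → met
6. tangible net worth $375,000 ≥ $350,000 → met
7. regulatory findings open 1 ≤ 1 → met
8. suspicious-activity review 21 days ago vs limit 30 → met
9. permissible investments $1,575,000 ≥ $1,575,000 → met
10. customer identification procedures present → met
11. AML compliance program present → met
Not met: 0 of 11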